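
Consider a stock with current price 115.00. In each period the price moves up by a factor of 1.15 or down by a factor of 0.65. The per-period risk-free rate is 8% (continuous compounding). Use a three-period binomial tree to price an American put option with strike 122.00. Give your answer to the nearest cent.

Risk-neutral probability p = (e^0.08 − 0.65)/(1.15 − 0.65) = 0.4333/0.5000 = 0.8666
Terminal stock prices: S_uuu = 174.9, S_uud = 98.86, S_udd = 55.88, S_ddd = 31.58
Terminal payoffs (K − S): max(-52.9, 0) = 0, max(23.14, 0) = 23.14, max(66.12, 0) = 66.12, max(90.42, 0) = 90.42
Node uu (S = 152.1): continuation = e^(−0.08)·[0.8666·0.0000 + 0.1334·23.1431] = 2.8505; exercise value = 0.0000 ≤ continuation, so V_uu = 2.8505
Node ud (S = 85.96): continuation = e^(−0.08)·[0.8666·23.1431 + 0.1334·66.1244] = 26.6577; exercise value = 36.0375 > continuation, so V_ud = 36.0375 (exercise)
Node dd (S = 48.59): continuation = e^(−0.08)·[0.8666·66.1244 + 0.1334·90.4181] = 64.0327; exercise value = 73.4125 > continuation, so V_dd = 73.4125 (exercise)
Node u (S = 132.2): continuation = e^(−0.08)·[0.8666·2.8505 + 0.1334·36.0375] = 6.7189; exercise value = 0.0000 ≤ continuation, so V_u = 6.7189
Node d (S = 74.75): continuation = e^(−0.08)·[0.8666·36.0375 + 0.1334·73.4125] = 37.8702; exercise value = 47.2500 > continuation, so V_d = 47.2500 (exercise)
Node 0 (S = 115): continuation = e^(−0.08)·[0.8666·6.7189 + 0.1334·47.2500] = 11.1944; exercise value = 7.0000 ≤ continuation, so V_0 = 11.1944

11.19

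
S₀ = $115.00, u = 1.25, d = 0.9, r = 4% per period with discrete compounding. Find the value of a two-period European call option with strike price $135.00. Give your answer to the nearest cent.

$6.61

Risk-neutral probability p = (1 + 0.04 − 0.9)/(1.25 − 0.9) = 0.1400/0.3500 = 0.4000
Terminal stock prices: S_uu = 179.7, S_ud = 129.4, S_dd = 93.15
Terminal payoffs (S − K): max(44.69, 0) = 44.69, max(-5.625, 0) = 0, max(-41.85, 0) = 0
Node u (S = 143.8): V_u = 1/1.04·[0.4000·44.6875 + 0.6000·0.0000] = 17.1875
Node d (S = 103.5): V_d = 1/1.04·[0.4000·0.0000 + 0.6000·0.0000] = 0.0000
Node 0 (S = 115): V_0 = 1/1.04·[0.4000·17.1875 + 0.6000·0.0000] = 6.6106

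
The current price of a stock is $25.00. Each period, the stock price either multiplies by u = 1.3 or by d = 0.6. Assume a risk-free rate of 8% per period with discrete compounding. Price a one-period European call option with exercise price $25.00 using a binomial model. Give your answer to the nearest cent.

Risk-neutral probability p = (1 + 0.08 − 0.6)/(1.3 − 0.6) = 0.4800/0.7000 = 0.6857
Terminal stock prices: S_u = 32.5, S_d = 15
Terminal payoffs (S − K): max(7.5, 0) = 7.5, max(-10, 0) = 0
Node 0 (S = 25): V_0 = 1/1.08·[0.6857·7.5000 + 0.3143·0.0000] = 4.7619

$4.76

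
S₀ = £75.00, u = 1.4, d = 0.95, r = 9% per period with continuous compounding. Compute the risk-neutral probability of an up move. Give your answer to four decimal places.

p = 0.3204

Risk-neutral probability p = (e^0.09 − 0.95)/(1.4 − 0.95) = 0.1442/0.4500 = 0.3204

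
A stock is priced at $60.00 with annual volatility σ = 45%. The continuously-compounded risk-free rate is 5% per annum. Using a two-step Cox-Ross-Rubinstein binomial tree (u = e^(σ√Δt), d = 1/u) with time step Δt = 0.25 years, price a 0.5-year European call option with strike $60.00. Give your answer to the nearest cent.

$7.40

CRR parameters: u = e^(σ√Δt) = e^(0.45·√0.25) = 1.2523, d = 1/u = 0.7985
Per-period rate: rΔt = 0.05·0.25 = 0.0125, so R = e^0.0125 = 1.0126
Risk-neutral probability p = (e^0.0125 − 0.7985)/(1.2523 − 0.7985) = 0.2141/0.4538 = 0.4717
Terminal stock prices: S_uu = 94.1, S_ud = 60, S_dd = 38.26
Terminal payoffs (S − K): max(34.1, 0) = 34.1, max(0, 0) = 0, max(-21.74, 0) = 0
Node u (S = 75.14): V_u = e^(−0.0125)·[0.4717·34.0987 + 0.5283·0.0000] = 15.8847
Node d (S = 47.91): V_d = e^(−0.0125)·[0.4717·0.0000 + 0.5283·0.0000] = 0.0000
Node 0 (S = 60): V_0 = e^(−0.0125)·[0.4717·15.8847 + 0.5283·0.0000] = 7.3998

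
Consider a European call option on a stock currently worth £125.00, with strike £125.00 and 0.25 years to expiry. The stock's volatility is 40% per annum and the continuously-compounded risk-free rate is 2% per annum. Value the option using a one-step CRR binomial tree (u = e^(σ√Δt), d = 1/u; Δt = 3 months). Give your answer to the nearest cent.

£12.74

CRR parameters: u = e^(σ√Δt) = e^(0.4·√0.25) = 1.2214, d = 1/u = 0.8187
Per-period rate: rΔt = 0.02·0.25 = 0.005, so R = e^0.005 = 1.0050
Risk-neutral probability p = (e^0.005 − 0.8187)/(1.2214 − 0.8187) = 0.1863/0.4027 = 0.4626
Terminal stock prices: S_u = 152.7, S_d = 102.3
Terminal payoffs (S − K): max(27.68, 0) = 27.68, max(-22.66, 0) = 0
Node 0 (S = 125): V_0 = e^(−0.005)·[0.4626·27.6753 + 0.5374·0.0000] = 12.7392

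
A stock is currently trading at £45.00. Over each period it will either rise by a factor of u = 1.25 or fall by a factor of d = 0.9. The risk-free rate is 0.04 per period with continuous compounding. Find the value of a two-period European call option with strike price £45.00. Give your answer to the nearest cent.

Risk-neutral probability p = (e^0.04 − 0.9)/(1.25 − 0.9) = 0.1408/0.3500 = 0.4023
Terminal stock prices: S_uu = 70.31, S_ud = 50.62, S_dd = 36.45
Terminal payoffs (S − K): max(25.31, 0) = 25.31, max(5.625, 0) = 5.625, max(-8.55, 0) = 0
Node u (S = 56.25): V_u = e^(−0.04)·[0.4023·25.3125 + 0.5977·5.6250] = 13.0145
Node d (S = 40.5): V_d = e^(−0.04)·[0.4023·5.6250 + 0.5977·0.0000] = 2.1743
Node 0 (S = 45): V_0 = e^(−0.04)·[0.4023·13.0145 + 0.5977·2.1743] = 6.2792

£6.28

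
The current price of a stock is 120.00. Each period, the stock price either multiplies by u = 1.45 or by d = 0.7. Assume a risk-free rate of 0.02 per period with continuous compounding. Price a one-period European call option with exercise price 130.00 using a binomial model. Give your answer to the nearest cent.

18.41

Risk-neutral probability p = (e^0.02 − 0.7)/(1.45 − 0.7) = 0.3202/0.7500 = 0.4269
Terminal stock prices: S_u = 174, S_d = 84
Terminal payoffs (S − K): max(44, 0) = 44, max(-46, 0) = 0
Node 0 (S = 120): V_0 = e^(−0.02)·[0.4269·44.0000 + 0.5731·0.0000] = 18.4132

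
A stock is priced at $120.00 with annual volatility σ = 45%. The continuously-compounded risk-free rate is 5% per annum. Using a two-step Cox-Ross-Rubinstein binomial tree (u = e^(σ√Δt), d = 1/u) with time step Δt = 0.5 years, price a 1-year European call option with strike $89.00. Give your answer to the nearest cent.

$42.41

CRR parameters: u = e^(σ√Δt) = e^(0.45·√0.5) = 1.3746, d = 1/u = 0.7275
Per-period rate: rΔt = 0.05·0.5 = 0.025, so R = e^0.025 = 1.0253
Risk-neutral probability p = (e^0.025 − 0.7275)/(1.3746 − 0.7275) = 0.2979/0.6472 = 0.4602
Terminal stock prices: S_uu = 226.8, S_ud = 120, S_dd = 63.5
Terminal payoffs (S − K): max(137.8, 0) = 137.8, max(31, 0) = 31, max(-25.5, 0) = 0
Node u (S = 165): V_u = e^(−0.025)·[0.4602·137.7590 + 0.5398·31.0000] = 78.1552
Node d (S = 87.3): V_d = e^(−0.025)·[0.4602·31.0000 + 0.5398·0.0000] = 13.9149
Node 0 (S = 120): V_0 = e^(−0.025)·[0.4602·78.1552 + 0.5398·13.9149] = 42.4067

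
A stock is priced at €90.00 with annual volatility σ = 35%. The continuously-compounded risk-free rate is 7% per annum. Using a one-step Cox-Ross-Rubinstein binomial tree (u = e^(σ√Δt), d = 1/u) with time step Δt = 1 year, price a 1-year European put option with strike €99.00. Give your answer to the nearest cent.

CRR parameters: u = e^(σ√Δt) = e^(0.35·√1) = 1.4191, d = 1/u = 0.7047
Per-period rate: rΔt = 0.07·1 = 0.07, so R = e^0.07 = 1.0725
Risk-neutral probability p = (e^0.07 − 0.7047)/(1.4191 − 0.7047) = 0.3678/0.7144 = 0.5149
Terminal stock prices: S_u = 127.7, S_d = 63.42
Terminal payoffs (K − S): max(-28.72, 0) = 0, max(35.58, 0) = 35.58
Node 0 (S = 90): V_0 = e^(−0.07)·[0.5149·0.0000 + 0.4851·35.5781] = 16.0928

€16.09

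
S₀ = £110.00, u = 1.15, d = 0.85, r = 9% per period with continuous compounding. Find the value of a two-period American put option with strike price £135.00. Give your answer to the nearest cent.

£25.00

Risk-neutral probability p = (e^0.09 − 0.85)/(1.15 − 0.85) = 0.2442/0.3000 = 0.8139
Terminal stock prices: S_uu = 145.5, S_ud = 107.5, S_dd = 79.47
Terminal payoffs (K − S): max(-10.47, 0) = 0, max(27.48, 0) = 27.48, max(55.53, 0) = 55.53
Node u (S = 126.5): continuation = e^(−0.09)·[0.8139·0.0000 + 0.1861·27.4750] = 4.6727; exercise value = 8.5000 > continuation, so V_u = 8.5000 (exercise)
Node d (S = 93.5): continuation = e^(−0.09)·[0.8139·27.4750 + 0.1861·55.5250] = 29.8807; exercise value = 41.5000 > continuation, so V_d = 41.5000 (exercise)
Node 0 (S = 110): continuation = e^(−0.09)·[0.8139·8.5000 + 0.1861·41.5000] = 13.3807; exercise value = 25.0000 > continuation, so V_0 = 25.0000 (exercise)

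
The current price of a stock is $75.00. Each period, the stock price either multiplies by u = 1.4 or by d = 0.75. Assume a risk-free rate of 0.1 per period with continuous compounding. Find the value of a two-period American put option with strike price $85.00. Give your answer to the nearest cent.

Risk-neutral probability p = (e^0.1 − 0.75)/(1.4 − 0.75) = 0.3552/0.6500 = 0.5464
Terminal stock prices: S_uu = 147, S_ud = 78.75, S_dd = 42.19
Terminal payoffs (K − S): max(-62, 0) = 0, max(6.25, 0) = 6.25, max(42.81, 0) = 42.81
Node u (S = 105): continuation = e^(−0.1)·[0.5464·0.0000 + 0.4536·6.2500] = 2.5651; exercise value = 0.0000 ≤ continuation, so V_u = 2.5651
Node d (S = 56.25): continuation = e^(−0.1)·[0.5464·6.2500 + 0.4536·42.8125] = 20.6612; exercise value = 28.7500 > continuation, so V_d = 28.7500 (exercise)
Node 0 (S = 75): continuation = e^(−0.1)·[0.5464·2.5651 + 0.4536·28.7500] = 13.0678; exercise value = 10.0000 ≤ continuation, so V_0 = 13.0678

$13.07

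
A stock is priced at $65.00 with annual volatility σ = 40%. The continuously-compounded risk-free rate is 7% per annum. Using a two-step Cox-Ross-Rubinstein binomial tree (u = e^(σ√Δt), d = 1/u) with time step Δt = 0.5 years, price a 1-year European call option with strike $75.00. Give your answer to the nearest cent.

$8.90

CRR parameters: u = e^(σ√Δt) = e^(0.4·√0.5) = 1.3269, d = 1/u = 0.7536
Per-period rate: rΔt = 0.07·0.5 = 0.035, so R = e^0.035 = 1.0356
Risk-neutral probability p = (e^0.035 − 0.7536)/(1.3269 − 0.7536) = 0.2820/0.5733 = 0.4919
Terminal stock prices: S_uu = 114.4, S_ud = 65, S_dd = 36.92
Terminal payoffs (S − K): max(39.44, 0) = 39.44, max(-10, 0) = 0, max(-38.08, 0) = 0
Node u (S = 86.25): V_u = e^(−0.035)·[0.4919·39.4425 + 0.5081·0.0000] = 18.7342
Node d (S = 48.99): V_d = e^(−0.035)·[0.4919·0.0000 + 0.5081·0.0000] = 0.0000
Node 0 (S = 65): V_0 = e^(−0.035)·[0.4919·18.7342 + 0.5081·0.0000] = 8.8982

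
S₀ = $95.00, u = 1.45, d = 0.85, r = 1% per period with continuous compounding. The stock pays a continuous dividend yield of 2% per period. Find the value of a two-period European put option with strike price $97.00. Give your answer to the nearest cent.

$16.34

Per-period risk-free factor R = e^0.01 = 1.0101; dividend-adjusted growth = e^(0.01−0.02) = 0.9900.
Risk-neutral probability p = (0.9900 − 0.85)/(1.45 − 0.85) = 0.1400/0.6000 = 0.2334
Terminal stock prices: S_uu = 199.7, S_ud = 117.1, S_dd = 68.64
Terminal payoffs (K − S): max(-102.7, 0) = 0, max(-20.09, 0) = 0, max(28.36, 0) = 28.36
Node u (S = 137.8): V_u = e^(−0.01)·[0.2334·0.0000 + 0.7666·0.0000] = 0.0000
Node d (S = 80.75): V_d = e^(−0.01)·[0.2334·0.0000 + 0.7666·28.3625] = 21.5259
Node 0 (S = 95): V_0 = e^(−0.01)·[0.2334·0.0000 + 0.7666·21.5259] = 16.3372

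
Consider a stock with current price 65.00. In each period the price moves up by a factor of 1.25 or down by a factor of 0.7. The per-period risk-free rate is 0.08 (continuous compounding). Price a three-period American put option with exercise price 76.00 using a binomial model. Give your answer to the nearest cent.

12.54

Risk-neutral probability p = (e^0.08 − 0.7)/(1.25 − 0.7) = 0.3833/0.5500 = 0.6969
Terminal stock prices: S_uuu = 127, S_uud = 71.09, S_udd = 39.81, S_ddd = 22.29
Terminal payoffs (K − S): max(-50.95, 0) = 0, max(4.906, 0) = 4.906, max(36.19, 0) = 36.19, max(53.71, 0) = 53.71
Node uu (S = 101.6): continuation = e^(−0.08)·[0.6969·0.0000 + 0.3031·4.9062] = 1.3728; exercise value = 0.0000 ≤ continuation, so V_uu = 1.3728
Node ud (S = 56.87): continuation = e^(−0.08)·[0.6969·4.9062 + 0.3031·36.1875] = 13.2818; exercise value = 19.1250 > continuation, so V_ud = 19.1250 (exercise)
Node dd (S = 31.85): continuation = e^(−0.08)·[0.6969·36.1875 + 0.3031·53.7050] = 38.3068; exercise value = 44.1500 > continuation, so V_dd = 44.1500 (exercise)
Node u (S = 81.25): continuation = e^(−0.08)·[0.6969·1.3728 + 0.3031·19.1250] = 6.2345; exercise value = 0.0000 ≤ continuation, so V_u = 6.2345
Node d (S = 45.5): continuation = e^(−0.08)·[0.6969·19.1250 + 0.3031·44.1500] = 24.6568; exercise value = 30.5000 > continuation, so V_d = 30.5000 (exercise)
Node 0 (S = 65): continuation = e^(−0.08)·[0.6969·6.2345 + 0.3031·30.5000] = 12.5449; exercise value = 11.0000 ≤ continuation, so V_0 = 12.5449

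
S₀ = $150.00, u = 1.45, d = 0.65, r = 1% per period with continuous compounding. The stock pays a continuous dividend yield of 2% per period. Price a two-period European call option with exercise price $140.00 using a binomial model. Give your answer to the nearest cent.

Per-period risk-free factor R = e^0.01 = 1.0101; dividend-adjusted growth = e^(0.01−0.02) = 0.9900.
Risk-neutral probability p = (0.9900 − 0.65)/(1.45 − 0.65) = 0.3400/0.8000 = 0.4251
Terminal stock prices: S_uu = 315.4, S_ud = 141.4, S_dd = 63.38
Terminal payoffs (S − K): max(175.4, 0) = 175.4, max(1.375, 0) = 1.375, max(-76.62, 0) = 0
Node u (S = 217.5): V_u = e^(−0.01)·[0.4251·175.3750 + 0.5749·1.3750] = 74.5862
Node d (S = 97.5): V_d = e^(−0.01)·[0.4251·1.3750 + 0.5749·0.0000] = 0.5786
Node 0 (S = 150): V_0 = e^(−0.01)·[0.4251·74.5862 + 0.5749·0.5786] = 31.7177

$31.72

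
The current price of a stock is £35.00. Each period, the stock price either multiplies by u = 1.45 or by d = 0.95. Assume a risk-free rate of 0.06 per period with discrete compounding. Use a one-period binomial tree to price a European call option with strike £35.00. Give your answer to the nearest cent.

Risk-neutral probability p = (1 + 0.06 − 0.95)/(1.45 − 0.95) = 0.1100/0.5000 = 0.2200
Terminal stock prices: S_u = 50.75, S_d = 33.25
Terminal payoffs (S − K): max(15.75, 0) = 15.75, max(-1.75, 0) = 0
Node 0 (S = 35): V_0 = 1/1.06·[0.2200·15.7500 + 0.7800·0.0000] = 3.2689

£3.27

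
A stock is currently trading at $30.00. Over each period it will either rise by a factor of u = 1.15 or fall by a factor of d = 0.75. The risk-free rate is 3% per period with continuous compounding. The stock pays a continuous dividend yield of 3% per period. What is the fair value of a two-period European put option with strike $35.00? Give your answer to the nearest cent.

$6.43

Per-period risk-free factor R = e^0.03 = 1.0305; dividend-adjusted growth = e^(0.03−0.03) = 1.0000.
Risk-neutral probability p = (1.0000 − 0.75)/(1.15 − 0.75) = 0.2500/0.4000 = 0.6250
Terminal stock prices: S_uu = 39.67, S_ud = 25.88, S_dd = 16.88
Terminal payoffs (K − S): max(-4.675, 0) = 0, max(9.125, 0) = 9.125, max(18.12, 0) = 18.12
Node u (S = 34.5): V_u = e^(−0.03)·[0.6250·0.0000 + 0.3750·9.1250] = 3.3207
Node d (S = 22.5): V_d = e^(−0.03)·[0.6250·9.1250 + 0.3750·18.1250] = 12.1306
Node 0 (S = 30): V_0 = e^(−0.03)·[0.6250·3.3207 + 0.3750·12.1306] = 6.4286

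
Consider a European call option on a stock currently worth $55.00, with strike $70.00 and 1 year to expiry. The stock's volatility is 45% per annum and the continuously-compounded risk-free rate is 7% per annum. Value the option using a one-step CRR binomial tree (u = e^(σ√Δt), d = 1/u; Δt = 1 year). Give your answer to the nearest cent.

CRR parameters: u = e^(σ√Δt) = e^(0.45·√1) = 1.5683, d = 1/u = 0.6376
Per-period rate: rΔt = 0.07·1 = 0.07, so R = e^0.07 = 1.0725
Risk-neutral probability p = (e^0.07 − 0.6376)/(1.5683 − 0.6376) = 0.4349/0.9307 = 0.4673
Terminal stock prices: S_u = 86.26, S_d = 35.07
Terminal payoffs (S − K): max(16.26, 0) = 16.26, max(-34.93, 0) = 0
Node 0 (S = 55): V_0 = e^(−0.07)·[0.4673·16.2572 + 0.5327·0.0000] = 7.0829

$7.08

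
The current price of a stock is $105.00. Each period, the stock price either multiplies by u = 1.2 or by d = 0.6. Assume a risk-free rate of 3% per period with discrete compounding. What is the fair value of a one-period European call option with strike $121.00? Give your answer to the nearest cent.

Risk-neutral probability p = (1 + 0.03 − 0.6)/(1.2 − 0.6) = 0.4300/0.6000 = 0.7167
Terminal stock prices: S_u = 126, S_d = 63
Terminal payoffs (S − K): max(5, 0) = 5, max(-58, 0) = 0
Node 0 (S = 105): V_0 = 1/1.03·[0.7167·5.0000 + 0.2833·0.0000] = 3.4790

$3.48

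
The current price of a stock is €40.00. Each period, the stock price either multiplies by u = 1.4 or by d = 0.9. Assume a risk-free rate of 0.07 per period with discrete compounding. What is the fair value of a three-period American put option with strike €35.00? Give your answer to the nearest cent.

Risk-neutral probability p = (1 + 0.07 − 0.9)/(1.4 − 0.9) = 0.1700/0.5000 = 0.3400
Terminal stock prices: S_uuu = 109.8, S_uud = 70.56, S_udd = 45.36, S_ddd = 29.16
Terminal payoffs (K − S): max(-74.76, 0) = 0, max(-35.56, 0) = 0, max(-10.36, 0) = 0, max(5.84, 0) = 5.84
Node uu (S = 78.4): continuation = 1/1.07·[0.3400·0.0000 + 0.6600·0.0000] = 0.0000; exercise value = 0.0000 ≤ continuation, so V_uu = 0.0000
Node ud (S = 50.4): continuation = 1/1.07·[0.3400·0.0000 + 0.6600·0.0000] = 0.0000; exercise value = 0.0000 ≤ continuation, so V_ud = 0.0000
Node dd (S = 32.4): continuation = 1/1.07·[0.3400·0.0000 + 0.6600·5.8400] = 3.6022; exercise value = 2.6000 ≤ continuation, so V_dd = 3.6022
Node u (S = 56): continuation = 1/1.07·[0.3400·0.0000 + 0.6600·0.0000] = 0.0000; exercise value = 0.0000 ≤ continuation, so V_u = 0.0000
Node d (S = 36): continuation = 1/1.07·[0.3400·0.0000 + 0.6600·3.6022] = 2.2219; exercise value = 0.0000 ≤ continuation, so V_d = 2.2219
Node 0 (S = 40): continuation = 1/1.07·[0.3400·0.0000 + 0.6600·2.2219] = 1.3705; exercise value = 0.0000 ≤ continuation, so V_0 = 1.3705

€1.37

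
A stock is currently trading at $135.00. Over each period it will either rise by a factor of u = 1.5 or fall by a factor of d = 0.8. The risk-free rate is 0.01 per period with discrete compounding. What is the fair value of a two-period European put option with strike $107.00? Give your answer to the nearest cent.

$9.90

Risk-neutral probability p = (1 + 0.01 − 0.8)/(1.5 − 0.8) = 0.2100/0.7000 = 0.3000
Terminal stock prices: S_uu = 303.8, S_ud = 162, S_dd = 86.4
Terminal payoffs (K − S): max(-196.8, 0) = 0, max(-55, 0) = 0, max(20.6, 0) = 20.6
Node u (S = 202.5): V_u = 1/1.01·[0.3000·0.0000 + 0.7000·0.0000] = 0.0000
Node d (S = 108): V_d = 1/1.01·[0.3000·0.0000 + 0.7000·20.6000] = 14.2772
Node 0 (S = 135): V_0 = 1/1.01·[0.3000·0.0000 + 0.7000·14.2772] = 9.8951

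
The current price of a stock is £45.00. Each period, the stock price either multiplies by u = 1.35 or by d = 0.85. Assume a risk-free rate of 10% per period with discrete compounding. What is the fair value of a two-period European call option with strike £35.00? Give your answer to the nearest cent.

£16.59

Risk-neutral probability p = (1 + 0.1 − 0.85)/(1.35 − 0.85) = 0.2500/0.5000 = 0.5000
Terminal stock prices: S_uu = 82.01, S_ud = 51.64, S_dd = 32.51
Terminal payoffs (S − K): max(47.01, 0) = 47.01, max(16.64, 0) = 16.64, max(-2.488, 0) = 0
Node u (S = 60.75): V_u = 1/1.1·[0.5000·47.0125 + 0.5000·16.6375] = 28.9318
Node d (S = 38.25): V_d = 1/1.1·[0.5000·16.6375 + 0.5000·0.0000] = 7.5625
Node 0 (S = 45): V_0 = 1/1.1·[0.5000·28.9318 + 0.5000·7.5625] = 16.5883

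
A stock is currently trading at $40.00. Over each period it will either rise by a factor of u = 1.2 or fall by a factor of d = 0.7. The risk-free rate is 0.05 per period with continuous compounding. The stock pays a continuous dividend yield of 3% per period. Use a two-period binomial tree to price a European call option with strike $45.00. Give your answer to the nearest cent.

$4.68

Per-period risk-free factor R = e^0.05 = 1.0513; dividend-adjusted growth = e^(0.05−0.03) = 1.0202.
Risk-neutral probability p = (1.0202 − 0.7)/(1.2 − 0.7) = 0.3202/0.5000 = 0.6404
Terminal stock prices: S_uu = 57.6, S_ud = 33.6, S_dd = 19.6
Terminal payoffs (S − K): max(12.6, 0) = 12.6, max(-11.4, 0) = 0, max(-25.4, 0) = 0
Node u (S = 48): V_u = e^(−0.05)·[0.6404·12.6000 + 0.3596·0.0000] = 7.6755
Node d (S = 28): V_d = e^(−0.05)·[0.6404·0.0000 + 0.3596·0.0000] = 0.0000
Node 0 (S = 40): V_0 = e^(−0.05)·[0.6404·7.6755 + 0.3596·0.0000] = 4.6757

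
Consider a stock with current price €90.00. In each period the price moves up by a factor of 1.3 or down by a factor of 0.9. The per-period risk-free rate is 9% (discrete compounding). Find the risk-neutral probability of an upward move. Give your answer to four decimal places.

Risk-neutral probability p = (1 + 0.09 − 0.9)/(1.3 − 0.9) = 0.1900/0.4000 = 0.4750

p = 0.4750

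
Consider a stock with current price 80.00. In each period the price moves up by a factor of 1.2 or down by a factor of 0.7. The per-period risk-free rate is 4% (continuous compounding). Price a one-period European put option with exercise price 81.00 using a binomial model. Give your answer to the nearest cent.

7.65

Risk-neutral probability p = (e^0.04 − 0.7)/(1.2 − 0.7) = 0.3408/0.5000 = 0.6816
Terminal stock prices: S_u = 96, S_d = 56
Terminal payoffs (K − S): max(-15, 0) = 0, max(25, 0) = 25
Node 0 (S = 80): V_0 = e^(−0.04)·[0.6816·0.0000 + 0.3184·25.0000] = 7.6474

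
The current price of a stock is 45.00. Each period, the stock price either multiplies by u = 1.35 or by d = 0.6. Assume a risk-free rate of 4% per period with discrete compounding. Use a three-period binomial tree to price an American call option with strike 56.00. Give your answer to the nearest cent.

Risk-neutral probability p = (1 + 0.04 − 0.6)/(1.35 − 0.6) = 0.4400/0.7500 = 0.5867
Terminal stock prices: S_uuu = 110.7, S_uud = 49.21, S_udd = 21.87, S_ddd = 9.72
Terminal payoffs (S − K): max(54.72, 0) = 54.72, max(-6.792, 0) = 0, max(-34.13, 0) = 0, max(-46.28, 0) = 0
Node uu (S = 82.01): continuation = 1/1.04·[0.5867·54.7169 + 0.4133·0.0000] = 30.8659; exercise value = 26.0125 ≤ continuation, so V_uu = 30.8659
Node ud (S = 36.45): continuation = 1/1.04·[0.5867·0.0000 + 0.4133·0.0000] = 0.0000; exercise value = 0.0000 ≤ continuation, so V_ud = 0.0000
Node dd (S = 16.2): continuation = 1/1.04·[0.5867·0.0000 + 0.4133·0.0000] = 0.0000; exercise value = 0.0000 ≤ continuation, so V_dd = 0.0000
Node u (S = 60.75): continuation = 1/1.04·[0.5867·30.8659 + 0.4133·0.0000] = 17.4115; exercise value = 4.7500 ≤ continuation, so V_u = 17.4115
Node d (S = 27): continuation = 1/1.04·[0.5867·0.0000 + 0.4133·0.0000] = 0.0000; exercise value = 0.0000 ≤ continuation, so V_d = 0.0000
Node 0 (S = 45): continuation = 1/1.04·[0.5867·17.4115 + 0.4133·0.0000] = 9.8219; exercise value = 0.0000 ≤ continuation, so V_0 = 9.8219

9.82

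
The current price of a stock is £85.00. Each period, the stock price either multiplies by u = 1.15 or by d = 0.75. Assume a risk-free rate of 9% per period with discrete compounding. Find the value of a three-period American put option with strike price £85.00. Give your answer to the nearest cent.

Risk-neutral probability p = (1 + 0.09 − 0.75)/(1.15 − 0.75) = 0.3400/0.4000 = 0.8500
Terminal stock prices: S_uuu = 129.3, S_uud = 84.31, S_udd = 54.98, S_ddd = 35.86
Terminal payoffs (K − S): max(-44.27, 0) = 0, max(0.6906, 0) = 0.6906, max(30.02, 0) = 30.02, max(49.14, 0) = 49.14
Node uu (S = 112.4): continuation = 1/1.09·[0.8500·0.0000 + 0.1500·0.6906] = 0.0950; exercise value = 0.0000 ≤ continuation, so V_uu = 0.0950
Node ud (S = 73.31): continuation = 1/1.09·[0.8500·0.6906 + 0.1500·30.0156] = 4.6692; exercise value = 11.6875 > continuation, so V_ud = 11.6875 (exercise)
Node dd (S = 47.81): continuation = 1/1.09·[0.8500·30.0156 + 0.1500·49.1406] = 30.1692; exercise value = 37.1875 > continuation, so V_dd = 37.1875 (exercise)
Node u (S = 97.75): continuation = 1/1.09·[0.8500·0.0950 + 0.1500·11.6875] = 1.6825; exercise value = 0.0000 ≤ continuation, so V_u = 1.6825
Node d (S = 63.75): continuation = 1/1.09·[0.8500·11.6875 + 0.1500·37.1875] = 14.2317; exercise value = 21.2500 > continuation, so V_d = 21.2500 (exercise)
Node 0 (S = 85): continuation = 1/1.09·[0.8500·1.6825 + 0.1500·21.2500] = 4.2363; exercise value = 0.0000 ≤ continuation, so V_0 = 4.2363

£4.24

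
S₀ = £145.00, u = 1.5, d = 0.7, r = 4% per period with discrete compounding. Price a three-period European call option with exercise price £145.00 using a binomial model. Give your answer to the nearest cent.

Risk-neutral probability p = (1 + 0.04 − 0.7)/(1.5 − 0.7) = 0.3400/0.8000 = 0.4250
Terminal stock prices: S_uuu = 489.4, S_uud = 228.4, S_udd = 106.6, S_ddd = 49.73
Terminal payoffs (S − K): max(344.4, 0) = 344.4, max(83.37, 0) = 83.37, max(-38.43, 0) = 0, max(-95.27, 0) = 0
Node uu (S = 326.2): V_uu = 1/1.04·[0.4250·344.3750 + 0.5750·83.3750] = 186.8269
Node ud (S = 152.2): V_ud = 1/1.04·[0.4250·83.3750 + 0.5750·0.0000] = 34.0715
Node dd (S = 71.05): V_dd = 1/1.04·[0.4250·0.0000 + 0.5750·0.0000] = 0.0000
Node u (S = 217.5): V_u = 1/1.04·[0.4250·186.8269 + 0.5750·34.0715] = 95.1852
Node d (S = 101.5): V_d = 1/1.04·[0.4250·34.0715 + 0.5750·0.0000] = 13.9235
Node 0 (S = 145): V_0 = 1/1.04·[0.4250·95.1852 + 0.5750·13.9235] = 46.5958

£46.60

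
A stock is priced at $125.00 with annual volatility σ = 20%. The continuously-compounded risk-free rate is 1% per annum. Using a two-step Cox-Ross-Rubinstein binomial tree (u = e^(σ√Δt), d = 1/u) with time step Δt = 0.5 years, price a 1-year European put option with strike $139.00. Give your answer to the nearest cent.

CRR parameters: u = e^(σ√Δt) = e^(0.2·√0.5) = 1.1519, d = 1/u = 0.8681
Per-period rate: rΔt = 0.01·0.5 = 0.005, so R = e^0.005 = 1.0050
Risk-neutral probability p = (e^0.005 − 0.8681)/(1.1519 − 0.8681) = 0.1369/0.2838 = 0.4824
Terminal stock prices: S_uu = 165.9, S_ud = 125, S_dd = 94.2
Terminal payoffs (K − S): max(-26.86, 0) = 0, max(14, 0) = 14, max(44.8, 0) = 44.8
Node u (S = 144): V_u = e^(−0.005)·[0.4824·0.0000 + 0.5176·14.0000] = 7.2107
Node d (S = 108.5): V_d = e^(−0.005)·[0.4824·14.0000 + 0.5176·44.7952] = 29.7913
Node 0 (S = 125): V_0 = e^(−0.005)·[0.4824·7.2107 + 0.5176·29.7913] = 18.8049

$18.80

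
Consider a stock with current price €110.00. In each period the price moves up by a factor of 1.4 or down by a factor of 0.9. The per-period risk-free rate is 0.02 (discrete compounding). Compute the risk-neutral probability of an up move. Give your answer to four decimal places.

Risk-neutral probability p = (1 + 0.02 − 0.9)/(1.4 − 0.9) = 0.1200/0.5000 = 0.2400

p = 0.2400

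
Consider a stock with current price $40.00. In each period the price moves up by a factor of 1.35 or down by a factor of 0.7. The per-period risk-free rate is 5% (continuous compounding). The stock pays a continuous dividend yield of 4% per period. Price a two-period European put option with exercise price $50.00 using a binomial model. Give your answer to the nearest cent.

$13.03

Per-period risk-free factor R = e^0.05 = 1.0513; dividend-adjusted growth = e^(0.05−0.04) = 1.0101.
Risk-neutral probability p = (1.0101 − 0.7)/(1.35 − 0.7) = 0.3101/0.6500 = 0.4770
Terminal stock prices: S_uu = 72.9, S_ud = 37.8, S_dd = 19.6
Terminal payoffs (K − S): max(-22.9, 0) = 0, max(12.2, 0) = 12.2, max(30.4, 0) = 30.4
Node u (S = 54): V_u = e^(−0.05)·[0.4770·0.0000 + 0.5230·12.2000] = 6.0694
Node d (S = 28): V_d = e^(−0.05)·[0.4770·12.2000 + 0.5230·30.4000] = 20.6594
Node 0 (S = 40): V_0 = e^(−0.05)·[0.4770·6.0694 + 0.5230·20.6594] = 13.0318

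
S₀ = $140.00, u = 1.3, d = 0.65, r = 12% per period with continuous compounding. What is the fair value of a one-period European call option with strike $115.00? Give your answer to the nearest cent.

Risk-neutral probability p = (e^0.12 − 0.65)/(1.3 − 0.65) = 0.4775/0.6500 = 0.7346
Terminal stock prices: S_u = 182, S_d = 91
Terminal payoffs (S − K): max(67, 0) = 67, max(-24, 0) = 0
Node 0 (S = 140): V_0 = e^(−0.12)·[0.7346·67.0000 + 0.2654·0.0000] = 43.6533

$43.65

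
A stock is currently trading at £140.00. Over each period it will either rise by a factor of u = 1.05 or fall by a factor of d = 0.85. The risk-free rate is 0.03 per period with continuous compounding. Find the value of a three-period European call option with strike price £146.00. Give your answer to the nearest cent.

£10.79

Risk-neutral probability p = (e^0.03 − 0.85)/(1.05 − 0.85) = 0.1805/0.2000 = 0.9023
Terminal stock prices: S_uuu = 162.1, S_uud = 131.2, S_udd = 106.2, S_ddd = 85.98
Terminal payoffs (S − K): max(16.07, 0) = 16.07, max(-14.8, 0) = 0, max(-39.79, 0) = 0, max(-60.02, 0) = 0
Node uu (S = 154.3): V_uu = e^(−0.03)·[0.9023·16.0675 + 0.0977·0.0000] = 14.0688
Node ud (S = 125): V_ud = e^(−0.03)·[0.9023·0.0000 + 0.0977·0.0000] = 0.0000
Node dd (S = 101.1): V_dd = e^(−0.03)·[0.9023·0.0000 + 0.0977·0.0000] = 0.0000
Node u (S = 147): V_u = e^(−0.03)·[0.9023·14.0688 + 0.0977·0.0000] = 12.3187
Node d (S = 119): V_d = e^(−0.03)·[0.9023·0.0000 + 0.0977·0.0000] = 0.0000
Node 0 (S = 140): V_0 = e^(−0.03)·[0.9023·12.3187 + 0.0977·0.0000] = 10.7864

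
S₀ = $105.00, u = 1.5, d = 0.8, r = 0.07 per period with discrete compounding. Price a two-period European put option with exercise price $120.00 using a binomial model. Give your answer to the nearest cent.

Risk-neutral probability p = (1 + 0.07 − 0.8)/(1.5 − 0.8) = 0.2700/0.7000 = 0.3857
Terminal stock prices: S_uu = 236.2, S_ud = 126, S_dd = 67.2
Terminal payoffs (K − S): max(-116.2, 0) = 0, max(-6, 0) = 0, max(52.8, 0) = 52.8
Node u (S = 157.5): V_u = 1/1.07·[0.3857·0.0000 + 0.6143·0.0000] = 0.0000
Node d (S = 84): V_d = 1/1.07·[0.3857·0.0000 + 0.6143·52.8000] = 30.3124
Node 0 (S = 105): V_0 = 1/1.07·[0.3857·0.0000 + 0.6143·30.3124] = 17.4023

$17.40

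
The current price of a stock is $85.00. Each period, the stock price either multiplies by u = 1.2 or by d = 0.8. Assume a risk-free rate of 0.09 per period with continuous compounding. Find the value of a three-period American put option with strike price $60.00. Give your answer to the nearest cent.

$0.33

Risk-neutral probability p = (e^0.09 − 0.8)/(1.2 − 0.8) = 0.2942/0.4000 = 0.7354
Terminal stock prices: S_uuu = 146.9, S_uud = 97.92, S_udd = 65.28, S_ddd = 43.52
Terminal payoffs (K − S): max(-86.88, 0) = 0, max(-37.92, 0) = 0, max(-5.28, 0) = 0, max(16.48, 0) = 16.48
Node uu (S = 122.4): continuation = e^(−0.09)·[0.7354·0.0000 + 0.2646·0.0000] = 0.0000; exercise value = 0.0000 ≤ continuation, so V_uu = 0.0000
Node ud (S = 81.6): continuation = e^(−0.09)·[0.7354·0.0000 + 0.2646·0.0000] = 0.0000; exercise value = 0.0000 ≤ continuation, so V_ud = 0.0000
Node dd (S = 54.4): continuation = e^(−0.09)·[0.7354·0.0000 + 0.2646·16.4800] = 3.9848; exercise value = 5.6000 > continuation, so V_dd = 5.6000 (exercise)
Node u (S = 102): continuation = e^(−0.09)·[0.7354·0.0000 + 0.2646·0.0000] = 0.0000; exercise value = 0.0000 ≤ continuation, so V_u = 0.0000
Node d (S = 68): continuation = e^(−0.09)·[0.7354·0.0000 + 0.2646·5.6000] = 1.3540; exercise value = 0.0000 ≤ continuation, so V_d = 1.3540
Node 0 (S = 85): continuation = e^(−0.09)·[0.7354·0.0000 + 0.2646·1.3540] = 0.3274; exercise value = 0.0000 ≤ continuation, so V_0 = 0.3274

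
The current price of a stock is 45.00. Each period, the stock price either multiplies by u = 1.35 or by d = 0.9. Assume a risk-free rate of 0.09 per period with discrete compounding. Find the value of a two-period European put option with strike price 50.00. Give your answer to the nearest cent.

3.81

Risk-neutral probability p = (1 + 0.09 − 0.9)/(1.35 − 0.9) = 0.1900/0.4500 = 0.4222
Terminal stock prices: S_uu = 82.01, S_ud = 54.68, S_dd = 36.45
Terminal payoffs (K − S): max(-32.01, 0) = 0, max(-4.675, 0) = 0, max(13.55, 0) = 13.55
Node u (S = 60.75): V_u = 1/1.09·[0.4222·0.0000 + 0.5778·0.0000] = 0.0000
Node d (S = 40.5): V_d = 1/1.09·[0.4222·0.0000 + 0.5778·13.5500] = 7.1825
Node 0 (S = 45): V_0 = 1/1.09·[0.4222·0.0000 + 0.5778·7.1825] = 3.8072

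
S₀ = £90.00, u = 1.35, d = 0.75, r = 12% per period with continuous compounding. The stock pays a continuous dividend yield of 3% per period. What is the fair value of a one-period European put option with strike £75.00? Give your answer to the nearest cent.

Per-period risk-free factor R = e^0.12 = 1.1275; dividend-adjusted growth = e^(0.12−0.03) = 1.0942.
Risk-neutral probability p = (1.0942 − 0.75)/(1.35 − 0.75) = 0.3442/0.6000 = 0.5736
Terminal stock prices: S_u = 121.5, S_d = 67.5
Terminal payoffs (K − S): max(-46.5, 0) = 0, max(7.5, 0) = 7.5
Node 0 (S = 90): V_0 = e^(−0.12)·[0.5736·0.0000 + 0.4264·7.5000] = 2.8362

£2.84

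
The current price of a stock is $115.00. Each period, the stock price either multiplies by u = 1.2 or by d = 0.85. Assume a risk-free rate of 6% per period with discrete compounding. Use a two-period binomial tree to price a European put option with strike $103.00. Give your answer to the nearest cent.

$2.84

Risk-neutral probability p = (1 + 0.06 − 0.85)/(1.2 − 0.85) = 0.2100/0.3500 = 0.6000
Terminal stock prices: S_uu = 165.6, S_ud = 117.3, S_dd = 83.09
Terminal payoffs (K − S): max(-62.6, 0) = 0, max(-14.3, 0) = 0, max(19.91, 0) = 19.91
Node u (S = 138): V_u = 1/1.06·[0.6000·0.0000 + 0.4000·0.0000] = 0.0000
Node d (S = 97.75): V_d = 1/1.06·[0.6000·0.0000 + 0.4000·19.9125] = 7.5142
Node 0 (S = 115): V_0 = 1/1.06·[0.6000·0.0000 + 0.4000·7.5142] = 2.8355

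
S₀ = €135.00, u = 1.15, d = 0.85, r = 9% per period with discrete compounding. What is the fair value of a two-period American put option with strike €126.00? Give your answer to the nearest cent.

Risk-neutral probability p = (1 + 0.09 − 0.85)/(1.15 − 0.85) = 0.2400/0.3000 = 0.8000
Terminal stock prices: S_uu = 178.5, S_ud = 132, S_dd = 97.54
Terminal payoffs (K − S): max(-52.54, 0) = 0, max(-5.963, 0) = 0, max(28.46, 0) = 28.46
Node u (S = 155.2): continuation = 1/1.09·[0.8000·0.0000 + 0.2000·0.0000] = 0.0000; exercise value = 0.0000 ≤ continuation, so V_u = 0.0000
Node d (S = 114.8): continuation = 1/1.09·[0.8000·0.0000 + 0.2000·28.4625] = 5.2225; exercise value = 11.2500 > continuation, so V_d = 11.2500 (exercise)
Node 0 (S = 135): continuation = 1/1.09·[0.8000·0.0000 + 0.2000·11.2500] = 2.0642; exercise value = 0.0000 ≤ continuation, so V_0 = 2.0642

€2.06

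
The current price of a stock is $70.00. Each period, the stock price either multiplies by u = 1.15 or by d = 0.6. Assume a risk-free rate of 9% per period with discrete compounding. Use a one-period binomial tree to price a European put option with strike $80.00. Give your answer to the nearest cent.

$3.80

Risk-neutral probability p = (1 + 0.09 − 0.6)/(1.15 − 0.6) = 0.4900/0.5500 = 0.8909
Terminal stock prices: S_u = 80.5, S_d = 42
Terminal payoffs (K − S): max(-0.5, 0) = 0, max(38, 0) = 38
Node 0 (S = 70): V_0 = 1/1.09·[0.8909·0.0000 + 0.1091·38.0000] = 3.8032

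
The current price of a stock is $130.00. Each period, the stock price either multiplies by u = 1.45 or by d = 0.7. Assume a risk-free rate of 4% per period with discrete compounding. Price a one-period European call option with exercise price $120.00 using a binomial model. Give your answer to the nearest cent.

Risk-neutral probability p = (1 + 0.04 − 0.7)/(1.45 − 0.7) = 0.3400/0.7500 = 0.4533
Terminal stock prices: S_u = 188.5, S_d = 91
Terminal payoffs (S − K): max(68.5, 0) = 68.5, max(-29, 0) = 0
Node 0 (S = 130): V_0 = 1/1.04·[0.4533·68.5000 + 0.5467·0.0000] = 29.8590

$29.86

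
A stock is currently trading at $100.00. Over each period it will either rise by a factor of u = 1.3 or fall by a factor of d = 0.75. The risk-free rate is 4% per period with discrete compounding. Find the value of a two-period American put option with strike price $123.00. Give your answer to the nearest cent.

Risk-neutral probability p = (1 + 0.04 − 0.75)/(1.3 − 0.75) = 0.2900/0.5500 = 0.5273
Terminal stock prices: S_uu = 169, S_ud = 97.5, S_dd = 56.25
Terminal payoffs (K − S): max(-46, 0) = 0, max(25.5, 0) = 25.5, max(66.75, 0) = 66.75
Node u (S = 130): continuation = 1/1.04·[0.5273·0.0000 + 0.4727·25.5000] = 11.5909; exercise value = 0.0000 ≤ continuation, so V_u = 11.5909
Node d (S = 75): continuation = 1/1.04·[0.5273·25.5000 + 0.4727·66.7500] = 43.2692; exercise value = 48.0000 > continuation, so V_d = 48.0000 (exercise)
Node 0 (S = 100): continuation = 1/1.04·[0.5273·11.5909 + 0.4727·48.0000] = 27.6947; exercise value = 23.0000 ≤ continuation, so V_0 = 27.6947

$27.69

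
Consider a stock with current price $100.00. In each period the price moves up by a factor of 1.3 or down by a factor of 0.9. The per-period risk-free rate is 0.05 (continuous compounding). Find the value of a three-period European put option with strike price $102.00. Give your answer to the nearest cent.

Risk-neutral probability p = (e^0.05 − 0.9)/(1.3 − 0.9) = 0.1513/0.4000 = 0.3782
Terminal stock prices: S_uuu = 219.7, S_uud = 152.1, S_udd = 105.3, S_ddd = 72.9
Terminal payoffs (K − S): max(-117.7, 0) = 0, max(-50.1, 0) = 0, max(-3.3, 0) = 0, max(29.1, 0) = 29.1
Node uu (S = 169): V_uu = e^(−0.05)·[0.3782·0.0000 + 0.6218·0.0000] = 0.0000
Node ud (S = 117): V_ud = e^(−0.05)·[0.3782·0.0000 + 0.6218·0.0000] = 0.0000
Node dd (S = 81): V_dd = e^(−0.05)·[0.3782·0.0000 + 0.6218·29.1000] = 17.2125
Node u (S = 130): V_u = e^(−0.05)·[0.3782·0.0000 + 0.6218·0.0000] = 0.0000
Node d (S = 90): V_d = e^(−0.05)·[0.3782·0.0000 + 0.6218·17.2125] = 10.1811
Node 0 (S = 100): V_0 = e^(−0.05)·[0.3782·0.0000 + 0.6218·10.1811] = 6.0221

$6.02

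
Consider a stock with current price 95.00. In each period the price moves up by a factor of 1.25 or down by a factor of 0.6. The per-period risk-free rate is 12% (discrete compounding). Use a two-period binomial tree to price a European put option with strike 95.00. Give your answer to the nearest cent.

8.00

Risk-neutral probability p = (1 + 0.12 − 0.6)/(1.25 − 0.6) = 0.5200/0.6500 = 0.8000
Terminal stock prices: S_uu = 148.4, S_ud = 71.25, S_dd = 34.2
Terminal payoffs (K − S): max(-53.44, 0) = 0, max(23.75, 0) = 23.75, max(60.8, 0) = 60.8
Node u (S = 118.8): V_u = 1/1.12·[0.8000·0.0000 + 0.2000·23.7500] = 4.2411
Node d (S = 57): V_d = 1/1.12·[0.8000·23.7500 + 0.2000·60.8000] = 27.8214
Node 0 (S = 95): V_0 = 1/1.12·[0.8000·4.2411 + 0.2000·27.8214] = 7.9974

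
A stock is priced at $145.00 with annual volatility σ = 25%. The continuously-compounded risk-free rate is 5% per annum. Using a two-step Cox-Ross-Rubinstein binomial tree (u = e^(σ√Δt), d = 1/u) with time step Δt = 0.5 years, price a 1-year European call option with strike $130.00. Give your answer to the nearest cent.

CRR parameters: u = e^(σ√Δt) = e^(0.25·√0.5) = 1.1934, d = 1/u = 0.8380
Per-period rate: rΔt = 0.05·0.5 = 0.025, so R = e^0.025 = 1.0253
Risk-neutral probability p = (e^0.025 − 0.8380)/(1.1934 − 0.8380) = 0.1873/0.3554 = 0.5272
Terminal stock prices: S_uu = 206.5, S_ud = 145, S_dd = 101.8
Terminal payoffs (S − K): max(76.5, 0) = 76.5, max(15, 0) = 15, max(-28.18, 0) = 0
Node u (S = 173): V_u = e^(−0.025)·[0.5272·76.4973 + 0.4728·15.0000] = 46.2476
Node d (S = 121.5): V_d = e^(−0.025)·[0.5272·15.0000 + 0.4728·0.0000] = 7.7120
Node 0 (S = 145): V_0 = e^(−0.025)·[0.5272·46.2476 + 0.4728·7.7120] = 27.3341

$27.33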